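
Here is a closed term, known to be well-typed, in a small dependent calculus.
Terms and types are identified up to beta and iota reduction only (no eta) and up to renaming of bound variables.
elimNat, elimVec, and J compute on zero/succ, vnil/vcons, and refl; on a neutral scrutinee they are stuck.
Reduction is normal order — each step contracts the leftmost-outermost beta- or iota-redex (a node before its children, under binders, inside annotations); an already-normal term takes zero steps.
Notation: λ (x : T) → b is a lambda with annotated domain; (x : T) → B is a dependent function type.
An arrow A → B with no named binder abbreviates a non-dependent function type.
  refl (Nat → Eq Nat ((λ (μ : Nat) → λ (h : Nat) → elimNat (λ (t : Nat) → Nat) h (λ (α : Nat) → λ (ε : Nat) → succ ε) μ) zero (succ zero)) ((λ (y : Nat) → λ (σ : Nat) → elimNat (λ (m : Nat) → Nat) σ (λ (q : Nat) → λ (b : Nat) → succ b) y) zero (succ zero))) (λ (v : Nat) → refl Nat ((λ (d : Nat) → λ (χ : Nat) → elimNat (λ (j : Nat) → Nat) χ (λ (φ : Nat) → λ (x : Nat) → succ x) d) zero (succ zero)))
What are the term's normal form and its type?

normal form:
  refl (Nat → Eq Nat (succ zero) (succ zero)) (λ (μ : Nat) → refl Nat (succ zero))
inferred type:
  Eq (Nat → Eq Nat (succ zero) (succ zero)) (λ (μ : Nat) → refl Nat (succ zero)) (λ (h : Nat) → refl Nat (succ zero))


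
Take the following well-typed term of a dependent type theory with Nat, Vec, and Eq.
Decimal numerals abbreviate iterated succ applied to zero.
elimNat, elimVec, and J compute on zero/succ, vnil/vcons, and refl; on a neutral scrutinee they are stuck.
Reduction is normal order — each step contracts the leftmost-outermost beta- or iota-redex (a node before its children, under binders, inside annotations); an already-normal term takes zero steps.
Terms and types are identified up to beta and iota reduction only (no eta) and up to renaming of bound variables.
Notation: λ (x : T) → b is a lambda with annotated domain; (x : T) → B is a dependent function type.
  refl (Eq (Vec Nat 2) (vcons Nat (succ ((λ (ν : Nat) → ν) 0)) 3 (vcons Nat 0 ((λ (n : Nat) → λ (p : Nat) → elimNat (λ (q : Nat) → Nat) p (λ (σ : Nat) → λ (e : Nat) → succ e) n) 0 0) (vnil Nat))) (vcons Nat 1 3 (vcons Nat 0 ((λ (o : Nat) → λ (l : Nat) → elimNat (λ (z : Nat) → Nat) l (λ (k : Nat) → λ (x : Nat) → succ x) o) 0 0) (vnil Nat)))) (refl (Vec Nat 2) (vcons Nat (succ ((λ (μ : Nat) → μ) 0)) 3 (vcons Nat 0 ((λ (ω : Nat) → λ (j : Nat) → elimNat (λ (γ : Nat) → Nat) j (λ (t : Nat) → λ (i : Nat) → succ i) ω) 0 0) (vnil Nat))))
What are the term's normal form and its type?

resulting normal form:
  refl (Eq (Vec Nat 2) (vcons Nat 1 3 (vcons Nat 0 0 (vnil Nat))) (vcons Nat 1 3 (vcons Nat 0 0 (vnil Nat)))) (refl (Vec Nat 2) (vcons Nat 1 3 (vcons Nat 0 0 (vnil Nat))))
inferred type:
  Eq (Eq (Vec Nat 2) (vcons Nat 1 3 (vcons Nat 0 0 (vnil Nat))) (vcons Nat 1 3 (vcons Nat 0 0 (vnil Nat)))) (refl (Vec Nat 2) (vcons Nat 1 3 (vcons Nat 0 0 (vnil Nat)))) (refl (Vec Nat 2) (vcons Nat 1 3 (vcons Nat 0 0 (vnil Nat))))
observation: reduction starts at a beta-redex, and 11 normal-order steps reach the normal form.


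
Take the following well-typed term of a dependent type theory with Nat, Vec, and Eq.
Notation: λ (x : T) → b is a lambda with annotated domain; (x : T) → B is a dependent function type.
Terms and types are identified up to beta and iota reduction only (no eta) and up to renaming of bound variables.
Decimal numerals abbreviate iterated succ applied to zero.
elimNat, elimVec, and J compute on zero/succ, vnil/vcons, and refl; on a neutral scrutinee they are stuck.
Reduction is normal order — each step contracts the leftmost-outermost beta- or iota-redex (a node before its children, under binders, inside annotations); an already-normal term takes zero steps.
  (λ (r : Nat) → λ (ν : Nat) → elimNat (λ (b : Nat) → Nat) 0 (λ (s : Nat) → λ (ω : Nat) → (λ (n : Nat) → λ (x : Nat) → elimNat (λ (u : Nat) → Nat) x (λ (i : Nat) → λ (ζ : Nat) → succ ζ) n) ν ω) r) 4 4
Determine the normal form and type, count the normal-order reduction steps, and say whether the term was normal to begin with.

normal form:
  16
the term's type:
  Nat
steps to reach normal form (normal order): 75
already normal: no
first contracted redex: a beta-redex


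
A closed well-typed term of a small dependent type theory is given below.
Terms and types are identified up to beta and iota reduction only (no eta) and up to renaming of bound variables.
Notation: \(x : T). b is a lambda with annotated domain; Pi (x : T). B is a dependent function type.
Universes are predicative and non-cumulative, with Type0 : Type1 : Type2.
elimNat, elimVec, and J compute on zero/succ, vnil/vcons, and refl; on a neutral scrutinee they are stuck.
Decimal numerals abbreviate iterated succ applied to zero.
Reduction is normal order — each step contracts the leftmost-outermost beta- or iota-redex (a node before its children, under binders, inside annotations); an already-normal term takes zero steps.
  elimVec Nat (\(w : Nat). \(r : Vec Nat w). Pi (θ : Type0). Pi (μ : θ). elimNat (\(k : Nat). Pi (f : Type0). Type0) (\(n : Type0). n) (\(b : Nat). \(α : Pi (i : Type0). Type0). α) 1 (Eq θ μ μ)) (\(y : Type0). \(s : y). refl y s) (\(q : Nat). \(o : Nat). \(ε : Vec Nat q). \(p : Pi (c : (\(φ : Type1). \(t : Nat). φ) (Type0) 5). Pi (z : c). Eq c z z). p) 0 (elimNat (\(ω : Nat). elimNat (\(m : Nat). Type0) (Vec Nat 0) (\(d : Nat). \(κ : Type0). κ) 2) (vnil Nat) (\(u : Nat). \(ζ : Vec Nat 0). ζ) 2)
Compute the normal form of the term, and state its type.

normal form:
  \(w : Type0). \(r : w). refl w r
type:
  Pi (w : Type0). Pi (r : w). Eq w r r
observation: normalization takes exactly 15 steps under the normal-order strategy.


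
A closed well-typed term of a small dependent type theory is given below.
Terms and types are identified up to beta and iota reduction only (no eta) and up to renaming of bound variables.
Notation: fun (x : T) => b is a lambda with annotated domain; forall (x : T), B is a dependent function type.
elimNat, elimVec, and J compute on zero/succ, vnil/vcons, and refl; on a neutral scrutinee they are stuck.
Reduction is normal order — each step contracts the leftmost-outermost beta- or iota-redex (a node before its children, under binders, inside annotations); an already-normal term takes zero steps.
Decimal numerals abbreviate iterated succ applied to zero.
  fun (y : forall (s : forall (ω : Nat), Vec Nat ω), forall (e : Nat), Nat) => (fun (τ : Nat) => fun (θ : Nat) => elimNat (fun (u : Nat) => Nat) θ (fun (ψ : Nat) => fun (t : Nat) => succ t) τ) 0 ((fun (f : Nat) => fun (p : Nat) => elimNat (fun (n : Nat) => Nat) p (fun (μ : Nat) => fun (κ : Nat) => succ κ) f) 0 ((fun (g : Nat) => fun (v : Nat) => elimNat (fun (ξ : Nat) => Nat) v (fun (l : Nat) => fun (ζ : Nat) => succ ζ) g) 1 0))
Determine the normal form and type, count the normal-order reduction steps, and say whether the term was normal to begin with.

normal form:
  fun (y : forall (s : forall (ω : Nat), Vec Nat ω), forall (e : Nat), Nat) => 1
inferred type:
  forall (y : forall (s : forall (ω : Nat), Vec Nat ω), forall (e : Nat), Nat), Nat
steps to reach normal form (normal order): 12
already normal: no
first redex: a beta-redex


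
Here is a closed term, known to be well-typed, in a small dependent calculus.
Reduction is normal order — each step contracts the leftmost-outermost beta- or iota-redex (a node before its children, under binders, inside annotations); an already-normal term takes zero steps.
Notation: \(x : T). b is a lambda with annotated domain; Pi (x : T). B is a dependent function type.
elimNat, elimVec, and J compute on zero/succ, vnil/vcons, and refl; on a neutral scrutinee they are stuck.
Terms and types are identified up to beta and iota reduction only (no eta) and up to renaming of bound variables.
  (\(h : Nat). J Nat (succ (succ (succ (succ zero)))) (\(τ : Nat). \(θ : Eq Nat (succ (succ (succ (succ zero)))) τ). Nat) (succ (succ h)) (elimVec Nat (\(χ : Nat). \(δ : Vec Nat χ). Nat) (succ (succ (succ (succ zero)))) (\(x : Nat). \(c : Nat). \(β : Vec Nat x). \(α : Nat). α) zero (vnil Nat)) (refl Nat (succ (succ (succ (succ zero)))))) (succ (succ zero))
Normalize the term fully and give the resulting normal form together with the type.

reduced normal form:
  succ (succ (succ (succ zero)))
inferred type:
  Nat


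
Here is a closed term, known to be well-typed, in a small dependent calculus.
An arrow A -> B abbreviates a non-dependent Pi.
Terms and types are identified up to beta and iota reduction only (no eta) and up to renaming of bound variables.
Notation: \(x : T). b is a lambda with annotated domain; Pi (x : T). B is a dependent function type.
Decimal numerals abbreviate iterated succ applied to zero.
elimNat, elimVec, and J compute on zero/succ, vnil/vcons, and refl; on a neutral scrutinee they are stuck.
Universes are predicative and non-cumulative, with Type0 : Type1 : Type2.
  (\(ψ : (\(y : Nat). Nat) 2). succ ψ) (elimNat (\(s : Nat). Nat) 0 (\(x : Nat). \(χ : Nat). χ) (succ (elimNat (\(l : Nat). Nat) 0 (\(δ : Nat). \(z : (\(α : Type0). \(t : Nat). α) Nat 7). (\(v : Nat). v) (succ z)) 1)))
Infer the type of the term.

inferred type:
  Nat


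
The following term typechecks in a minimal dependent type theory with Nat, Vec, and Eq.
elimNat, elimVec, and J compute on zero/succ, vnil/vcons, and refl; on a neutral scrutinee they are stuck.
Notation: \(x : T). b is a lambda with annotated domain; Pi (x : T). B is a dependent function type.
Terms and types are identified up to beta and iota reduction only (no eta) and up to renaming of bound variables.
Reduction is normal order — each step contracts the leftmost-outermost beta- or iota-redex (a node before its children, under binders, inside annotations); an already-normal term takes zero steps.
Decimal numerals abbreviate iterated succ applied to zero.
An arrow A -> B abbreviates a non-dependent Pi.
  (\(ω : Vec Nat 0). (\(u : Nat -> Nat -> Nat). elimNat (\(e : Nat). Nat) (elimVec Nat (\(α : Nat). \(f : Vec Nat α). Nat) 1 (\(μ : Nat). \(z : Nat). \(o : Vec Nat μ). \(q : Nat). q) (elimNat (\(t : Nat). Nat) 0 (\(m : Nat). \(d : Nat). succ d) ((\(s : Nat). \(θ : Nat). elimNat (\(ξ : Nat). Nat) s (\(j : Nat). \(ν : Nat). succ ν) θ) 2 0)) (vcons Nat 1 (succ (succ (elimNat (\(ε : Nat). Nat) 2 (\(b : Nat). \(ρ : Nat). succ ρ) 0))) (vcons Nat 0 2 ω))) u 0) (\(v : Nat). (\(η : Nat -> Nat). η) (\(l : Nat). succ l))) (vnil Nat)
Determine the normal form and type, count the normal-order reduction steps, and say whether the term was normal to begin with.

reduced normal form:
  1
the term's type:
  Nat
steps to reach normal form (normal order): 14
term was already normal: no
first contracted redex: a beta-redex


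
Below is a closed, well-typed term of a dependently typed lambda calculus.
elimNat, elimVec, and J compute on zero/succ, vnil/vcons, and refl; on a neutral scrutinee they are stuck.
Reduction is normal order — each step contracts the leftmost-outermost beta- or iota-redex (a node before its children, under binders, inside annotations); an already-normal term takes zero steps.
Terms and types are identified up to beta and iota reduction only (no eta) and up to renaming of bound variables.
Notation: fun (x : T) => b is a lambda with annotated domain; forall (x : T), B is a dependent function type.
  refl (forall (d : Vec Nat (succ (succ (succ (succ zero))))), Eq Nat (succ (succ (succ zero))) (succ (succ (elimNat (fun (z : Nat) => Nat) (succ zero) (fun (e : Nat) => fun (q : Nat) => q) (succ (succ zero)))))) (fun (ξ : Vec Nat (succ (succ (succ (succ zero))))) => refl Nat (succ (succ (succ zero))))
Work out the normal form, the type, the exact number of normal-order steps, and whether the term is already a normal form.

reduced normal form:
  refl (forall (d : Vec Nat (succ (succ (succ (succ zero))))), Eq Nat (succ (succ (succ zero))) (succ (succ (succ zero)))) (fun (z : Vec Nat (succ (succ (succ (succ zero))))) => refl Nat (succ (succ (succ zero))))
type:
  Eq (forall (d : Vec Nat (succ (succ (succ (succ zero))))), Eq Nat (succ (succ (succ zero))) (succ (succ (succ zero)))) (fun (z : Vec Nat (succ (succ (succ (succ zero))))) => refl Nat (succ (succ (succ zero)))) (fun (e : Vec Nat (succ (succ (succ (succ zero))))) => refl Nat (succ (succ (succ zero))))
reduction steps (normal order): 7
term was already normal: no
first contracted redex: an elimNat iota-redex


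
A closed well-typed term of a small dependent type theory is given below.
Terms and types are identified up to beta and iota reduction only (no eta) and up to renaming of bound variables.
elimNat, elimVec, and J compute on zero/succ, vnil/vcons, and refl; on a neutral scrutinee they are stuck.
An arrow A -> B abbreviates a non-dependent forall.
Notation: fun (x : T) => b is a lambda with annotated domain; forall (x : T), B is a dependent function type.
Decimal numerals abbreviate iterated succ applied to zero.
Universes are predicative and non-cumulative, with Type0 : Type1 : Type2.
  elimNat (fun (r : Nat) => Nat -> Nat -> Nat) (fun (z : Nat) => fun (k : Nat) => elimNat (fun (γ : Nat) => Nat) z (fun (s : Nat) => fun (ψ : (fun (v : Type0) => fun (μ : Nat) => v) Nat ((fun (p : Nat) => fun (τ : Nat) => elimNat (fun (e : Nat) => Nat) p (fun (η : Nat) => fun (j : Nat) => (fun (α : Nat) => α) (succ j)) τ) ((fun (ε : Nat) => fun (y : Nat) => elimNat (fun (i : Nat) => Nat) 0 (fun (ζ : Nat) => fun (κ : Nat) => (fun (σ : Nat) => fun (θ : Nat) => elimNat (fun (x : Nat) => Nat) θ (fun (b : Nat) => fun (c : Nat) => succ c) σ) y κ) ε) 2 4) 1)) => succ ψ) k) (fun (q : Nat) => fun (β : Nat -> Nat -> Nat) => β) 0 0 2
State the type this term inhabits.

the term's type:
  Nat


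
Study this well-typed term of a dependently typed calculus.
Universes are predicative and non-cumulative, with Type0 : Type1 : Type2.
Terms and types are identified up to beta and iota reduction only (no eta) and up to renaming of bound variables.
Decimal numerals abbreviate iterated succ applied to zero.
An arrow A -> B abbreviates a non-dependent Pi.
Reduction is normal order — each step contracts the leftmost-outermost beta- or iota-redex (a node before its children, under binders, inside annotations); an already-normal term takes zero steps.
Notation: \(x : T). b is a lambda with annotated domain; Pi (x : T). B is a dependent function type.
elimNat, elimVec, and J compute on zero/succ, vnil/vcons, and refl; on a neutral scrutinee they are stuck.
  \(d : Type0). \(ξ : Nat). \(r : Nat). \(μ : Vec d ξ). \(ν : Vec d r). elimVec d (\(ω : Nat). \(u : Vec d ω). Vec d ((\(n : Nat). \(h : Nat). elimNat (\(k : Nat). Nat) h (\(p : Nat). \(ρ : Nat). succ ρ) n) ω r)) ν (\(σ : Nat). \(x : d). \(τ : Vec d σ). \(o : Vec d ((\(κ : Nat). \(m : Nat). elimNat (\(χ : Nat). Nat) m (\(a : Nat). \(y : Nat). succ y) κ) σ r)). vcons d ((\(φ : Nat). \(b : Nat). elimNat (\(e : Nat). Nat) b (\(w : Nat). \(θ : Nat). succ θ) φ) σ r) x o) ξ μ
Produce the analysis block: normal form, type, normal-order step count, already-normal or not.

normal form:
  \(d : Type0). \(ξ : Nat). \(r : Nat). \(μ : Vec d ξ). \(ν : Vec d r). elimVec d (\(ω : Nat). \(u : Vec d ω). Vec d (elimNat (\(n : Nat). Nat) r (\(h : Nat). \(k : Nat). succ k) ω)) ν (\(p : Nat). \(ρ : d). \(σ : Vec d p). \(x : Vec d (elimNat (\(τ : Nat). Nat) r (\(o : Nat). \(κ : Nat). succ κ) p)). vcons d (elimNat (\(m : Nat). Nat) r (\(χ : Nat). \(a : Nat). succ a) p) ρ x) ξ μ
inferred type:
  Pi (d : Type0). Pi (ξ : Nat). Pi (r : Nat). Vec d ξ -> Vec d r -> Vec d (elimNat (\(μ : Nat). Nat) r (\(ν : Nat). \(ω : Nat). succ ω) ξ)
normal-order step count: 6
term was already normal: no
first redex: a beta-redex


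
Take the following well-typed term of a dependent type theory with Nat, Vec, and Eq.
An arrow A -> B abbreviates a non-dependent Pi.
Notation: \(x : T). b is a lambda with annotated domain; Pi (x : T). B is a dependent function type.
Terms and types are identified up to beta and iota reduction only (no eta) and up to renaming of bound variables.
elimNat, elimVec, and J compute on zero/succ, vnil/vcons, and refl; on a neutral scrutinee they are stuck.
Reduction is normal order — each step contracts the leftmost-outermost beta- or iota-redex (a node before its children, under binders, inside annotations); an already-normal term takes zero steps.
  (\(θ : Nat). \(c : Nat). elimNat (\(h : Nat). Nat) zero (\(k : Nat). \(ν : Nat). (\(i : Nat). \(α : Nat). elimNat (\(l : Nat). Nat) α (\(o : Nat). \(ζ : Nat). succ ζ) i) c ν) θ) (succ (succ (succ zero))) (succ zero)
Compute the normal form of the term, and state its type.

normal form:
  succ (succ (succ zero))
type:
  Nat
observation: 30 normal-order steps separate the term from its normal form.


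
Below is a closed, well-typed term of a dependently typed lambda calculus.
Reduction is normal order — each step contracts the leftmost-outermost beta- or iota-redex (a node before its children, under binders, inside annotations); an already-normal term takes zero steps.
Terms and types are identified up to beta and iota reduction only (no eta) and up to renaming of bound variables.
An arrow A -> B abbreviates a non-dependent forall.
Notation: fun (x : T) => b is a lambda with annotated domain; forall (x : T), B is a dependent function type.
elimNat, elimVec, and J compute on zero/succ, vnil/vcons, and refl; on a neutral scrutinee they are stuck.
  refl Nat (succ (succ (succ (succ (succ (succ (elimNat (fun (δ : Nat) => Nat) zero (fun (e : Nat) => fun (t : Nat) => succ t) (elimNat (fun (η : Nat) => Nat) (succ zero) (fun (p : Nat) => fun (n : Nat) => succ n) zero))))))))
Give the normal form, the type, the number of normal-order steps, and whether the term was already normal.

reduced normal form:
  refl Nat (succ (succ (succ (succ (succ (succ (succ zero)))))))
type:
  Eq Nat (succ (succ (succ (succ (succ (succ (succ zero))))))) (succ (succ (succ (succ (succ (succ (succ zero)))))))
normal-order step count: 5
started in normal form: no
first redex: an elimNat iota-redex


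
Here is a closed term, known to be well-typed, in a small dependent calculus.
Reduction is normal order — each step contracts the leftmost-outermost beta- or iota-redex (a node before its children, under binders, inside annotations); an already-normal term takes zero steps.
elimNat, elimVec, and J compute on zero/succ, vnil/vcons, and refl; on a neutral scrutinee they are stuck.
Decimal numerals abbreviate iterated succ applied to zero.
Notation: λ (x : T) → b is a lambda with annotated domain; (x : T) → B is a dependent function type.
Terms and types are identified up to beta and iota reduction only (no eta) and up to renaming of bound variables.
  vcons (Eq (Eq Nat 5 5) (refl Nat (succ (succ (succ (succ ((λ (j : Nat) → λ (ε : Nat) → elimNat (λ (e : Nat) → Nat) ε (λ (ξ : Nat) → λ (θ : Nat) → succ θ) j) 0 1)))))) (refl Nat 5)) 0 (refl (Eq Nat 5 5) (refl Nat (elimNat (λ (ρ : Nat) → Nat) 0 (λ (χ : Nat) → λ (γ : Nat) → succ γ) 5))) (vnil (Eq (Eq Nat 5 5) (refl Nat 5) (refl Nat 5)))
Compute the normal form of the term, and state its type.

reduced normal form:
  vcons (Eq (Eq Nat 5 5) (refl Nat 5) (refl Nat 5)) 0 (refl (Eq Nat 5 5) (refl Nat 5)) (vnil (Eq (Eq Nat 5 5) (refl Nat 5) (refl Nat 5)))
the term's type:
  Vec (Eq (Eq Nat 5 5) (refl Nat 5) (refl Nat 5)) 1


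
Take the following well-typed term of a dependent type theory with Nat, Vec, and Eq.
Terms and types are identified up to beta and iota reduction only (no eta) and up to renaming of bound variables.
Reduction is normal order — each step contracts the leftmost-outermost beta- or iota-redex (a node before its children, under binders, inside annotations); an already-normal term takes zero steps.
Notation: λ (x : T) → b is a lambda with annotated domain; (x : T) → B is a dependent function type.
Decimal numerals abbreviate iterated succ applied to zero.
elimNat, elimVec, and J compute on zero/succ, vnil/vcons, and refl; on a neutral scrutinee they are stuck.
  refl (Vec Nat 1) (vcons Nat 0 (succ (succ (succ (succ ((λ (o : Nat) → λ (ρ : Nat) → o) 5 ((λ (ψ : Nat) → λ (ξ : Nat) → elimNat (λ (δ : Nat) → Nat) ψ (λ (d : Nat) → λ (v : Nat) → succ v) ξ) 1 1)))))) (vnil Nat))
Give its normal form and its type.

normal form:
  refl (Vec Nat 1) (vcons Nat 0 9 (vnil Nat))
type:
  Eq (Vec Nat 1) (vcons Nat 0 9 (vnil Nat)) (vcons Nat 0 9 (vnil Nat))
observation: contracting a beta-redex first, the term normalizes in 2 steps.


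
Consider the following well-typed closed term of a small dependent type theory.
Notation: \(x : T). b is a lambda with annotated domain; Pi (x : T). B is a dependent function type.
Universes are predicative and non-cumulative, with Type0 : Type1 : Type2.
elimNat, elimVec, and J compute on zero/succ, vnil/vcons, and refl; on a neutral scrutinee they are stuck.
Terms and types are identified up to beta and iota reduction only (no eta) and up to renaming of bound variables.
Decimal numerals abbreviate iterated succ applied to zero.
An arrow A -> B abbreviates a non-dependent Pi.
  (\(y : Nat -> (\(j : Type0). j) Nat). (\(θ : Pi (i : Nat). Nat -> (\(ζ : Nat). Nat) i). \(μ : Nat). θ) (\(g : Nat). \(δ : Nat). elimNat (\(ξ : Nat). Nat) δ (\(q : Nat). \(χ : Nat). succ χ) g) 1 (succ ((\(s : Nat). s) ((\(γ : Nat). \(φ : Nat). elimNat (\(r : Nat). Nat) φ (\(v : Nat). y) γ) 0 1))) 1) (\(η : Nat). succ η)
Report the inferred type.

the term's type:
  Nat


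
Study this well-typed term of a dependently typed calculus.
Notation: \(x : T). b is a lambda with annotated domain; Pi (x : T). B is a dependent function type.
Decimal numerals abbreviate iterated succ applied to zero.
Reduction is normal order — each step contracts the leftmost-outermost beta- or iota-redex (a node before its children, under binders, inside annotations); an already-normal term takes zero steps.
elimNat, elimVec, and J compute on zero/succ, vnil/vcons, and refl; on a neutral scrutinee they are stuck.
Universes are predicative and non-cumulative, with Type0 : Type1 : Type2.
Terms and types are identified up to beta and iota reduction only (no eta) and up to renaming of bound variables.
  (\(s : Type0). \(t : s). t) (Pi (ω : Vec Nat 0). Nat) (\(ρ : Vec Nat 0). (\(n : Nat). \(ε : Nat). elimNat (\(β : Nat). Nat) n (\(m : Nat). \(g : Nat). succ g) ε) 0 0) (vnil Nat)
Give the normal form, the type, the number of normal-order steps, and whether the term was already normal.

normal form:
  0
inferred type:
  Nat
normal-order step count: 6
started in normal form: no
first redex: a beta-redex


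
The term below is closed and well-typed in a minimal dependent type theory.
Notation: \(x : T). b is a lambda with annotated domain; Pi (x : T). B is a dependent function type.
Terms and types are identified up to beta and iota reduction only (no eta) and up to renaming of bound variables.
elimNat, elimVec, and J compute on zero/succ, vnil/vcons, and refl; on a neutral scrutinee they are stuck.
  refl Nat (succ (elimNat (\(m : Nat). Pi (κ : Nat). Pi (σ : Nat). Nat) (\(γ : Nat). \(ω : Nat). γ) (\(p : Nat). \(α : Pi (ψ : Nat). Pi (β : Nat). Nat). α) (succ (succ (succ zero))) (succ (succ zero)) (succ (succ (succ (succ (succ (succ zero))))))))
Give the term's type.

the term's type:
  Eq Nat (succ (succ (succ zero))) (succ (succ (succ zero)))


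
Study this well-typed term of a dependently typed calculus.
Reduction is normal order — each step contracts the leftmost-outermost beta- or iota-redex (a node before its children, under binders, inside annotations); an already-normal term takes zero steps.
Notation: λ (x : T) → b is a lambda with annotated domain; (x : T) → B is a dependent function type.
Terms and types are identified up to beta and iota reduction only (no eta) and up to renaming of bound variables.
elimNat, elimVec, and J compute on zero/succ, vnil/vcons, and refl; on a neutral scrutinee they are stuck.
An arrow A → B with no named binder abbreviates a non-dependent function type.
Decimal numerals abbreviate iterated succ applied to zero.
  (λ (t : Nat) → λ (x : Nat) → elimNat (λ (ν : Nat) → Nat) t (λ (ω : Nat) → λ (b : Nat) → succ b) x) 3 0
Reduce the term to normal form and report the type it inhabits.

normal form:
  3
inferred type:
  Nat
observation: the first redex contracted is a beta-redex; the normal form is reached in 3 normal-order steps.


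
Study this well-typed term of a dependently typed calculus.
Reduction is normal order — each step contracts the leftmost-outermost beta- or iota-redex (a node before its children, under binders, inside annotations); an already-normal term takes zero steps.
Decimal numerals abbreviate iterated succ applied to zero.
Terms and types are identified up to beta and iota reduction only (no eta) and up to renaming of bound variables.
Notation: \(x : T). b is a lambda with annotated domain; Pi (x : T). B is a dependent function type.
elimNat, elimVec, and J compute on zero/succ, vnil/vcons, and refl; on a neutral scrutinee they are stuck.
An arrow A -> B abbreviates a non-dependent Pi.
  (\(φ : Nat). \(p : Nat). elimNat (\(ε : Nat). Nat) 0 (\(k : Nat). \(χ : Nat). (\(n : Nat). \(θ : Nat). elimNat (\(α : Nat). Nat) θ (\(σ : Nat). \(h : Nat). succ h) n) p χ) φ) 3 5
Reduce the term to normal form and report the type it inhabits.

reduced normal form:
  15
type:
  Nat


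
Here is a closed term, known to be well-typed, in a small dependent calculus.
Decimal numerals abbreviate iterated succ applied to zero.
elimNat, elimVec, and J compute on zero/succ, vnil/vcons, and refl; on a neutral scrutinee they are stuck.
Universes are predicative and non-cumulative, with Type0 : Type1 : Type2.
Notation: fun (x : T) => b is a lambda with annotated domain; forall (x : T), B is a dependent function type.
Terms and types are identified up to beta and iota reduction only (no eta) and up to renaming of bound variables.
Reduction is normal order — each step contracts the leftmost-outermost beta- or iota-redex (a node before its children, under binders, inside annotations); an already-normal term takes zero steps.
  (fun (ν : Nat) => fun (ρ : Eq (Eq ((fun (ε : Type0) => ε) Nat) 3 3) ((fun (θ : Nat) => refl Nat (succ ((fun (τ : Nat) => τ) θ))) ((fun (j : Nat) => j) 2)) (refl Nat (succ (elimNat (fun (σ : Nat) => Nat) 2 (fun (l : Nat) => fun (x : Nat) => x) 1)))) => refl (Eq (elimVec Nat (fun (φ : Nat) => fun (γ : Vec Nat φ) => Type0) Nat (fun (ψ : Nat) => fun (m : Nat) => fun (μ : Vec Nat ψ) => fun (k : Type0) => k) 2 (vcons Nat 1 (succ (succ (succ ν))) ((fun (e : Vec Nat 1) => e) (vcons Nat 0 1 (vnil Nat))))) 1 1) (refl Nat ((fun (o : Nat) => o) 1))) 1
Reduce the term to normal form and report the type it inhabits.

resulting normal form:
  fun (ν : Eq (Eq Nat 3 3) (refl Nat 3) (refl Nat 3)) => refl (Eq Nat 1 1) (refl Nat 1)
the term's type:
  forall (ν : Eq (Eq Nat 3 3) (refl Nat 3) (refl Nat 3)), Eq (Eq Nat 1 1) (refl Nat 1) (refl Nat 1)
observation: reduction starts at a beta-redex, and 22 normal-order steps reach the normal form.


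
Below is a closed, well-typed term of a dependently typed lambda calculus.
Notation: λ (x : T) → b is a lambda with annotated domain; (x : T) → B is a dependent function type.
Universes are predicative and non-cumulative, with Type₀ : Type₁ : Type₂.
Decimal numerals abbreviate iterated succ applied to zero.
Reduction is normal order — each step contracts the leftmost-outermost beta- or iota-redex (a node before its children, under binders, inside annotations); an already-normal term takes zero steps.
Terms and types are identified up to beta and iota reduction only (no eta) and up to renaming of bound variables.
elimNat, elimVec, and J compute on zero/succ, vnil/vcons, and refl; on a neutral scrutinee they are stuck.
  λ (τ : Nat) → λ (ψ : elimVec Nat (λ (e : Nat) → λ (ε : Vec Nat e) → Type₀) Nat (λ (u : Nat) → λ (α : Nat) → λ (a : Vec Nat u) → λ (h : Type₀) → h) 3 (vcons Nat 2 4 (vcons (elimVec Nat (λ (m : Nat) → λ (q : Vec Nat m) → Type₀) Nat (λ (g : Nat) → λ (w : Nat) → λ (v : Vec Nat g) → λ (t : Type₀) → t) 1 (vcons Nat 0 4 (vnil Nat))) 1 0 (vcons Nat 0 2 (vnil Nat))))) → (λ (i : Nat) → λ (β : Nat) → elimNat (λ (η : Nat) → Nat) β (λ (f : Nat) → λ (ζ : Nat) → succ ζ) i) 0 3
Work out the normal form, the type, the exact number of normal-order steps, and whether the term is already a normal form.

resulting normal form:
  λ (τ : Nat) → λ (ψ : Nat) → 3
type:
  (τ : Nat) → (ψ : Nat) → Nat
normal-order step count: 19
term was already normal: no
first redex: an elimVec iota-redex


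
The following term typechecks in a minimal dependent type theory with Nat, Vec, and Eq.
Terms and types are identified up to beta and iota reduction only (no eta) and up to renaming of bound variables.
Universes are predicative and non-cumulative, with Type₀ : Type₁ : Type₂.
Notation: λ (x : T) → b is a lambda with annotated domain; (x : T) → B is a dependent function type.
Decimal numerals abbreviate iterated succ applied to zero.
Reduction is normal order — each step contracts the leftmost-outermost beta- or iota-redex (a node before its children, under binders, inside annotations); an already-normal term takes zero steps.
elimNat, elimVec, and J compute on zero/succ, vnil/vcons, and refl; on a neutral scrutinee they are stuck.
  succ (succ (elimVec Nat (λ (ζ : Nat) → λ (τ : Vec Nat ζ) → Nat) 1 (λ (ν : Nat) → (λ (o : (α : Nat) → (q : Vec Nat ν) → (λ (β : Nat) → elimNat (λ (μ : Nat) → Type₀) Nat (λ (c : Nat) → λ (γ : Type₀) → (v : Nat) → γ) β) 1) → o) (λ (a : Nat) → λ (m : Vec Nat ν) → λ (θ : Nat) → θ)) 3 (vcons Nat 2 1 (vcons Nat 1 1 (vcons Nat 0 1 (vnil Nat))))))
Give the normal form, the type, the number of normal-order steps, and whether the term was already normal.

normal form:
  3
inferred type:
  Nat
reduction steps (normal order): 19
started in normal form: no
first redex: an elimVec iota-redex


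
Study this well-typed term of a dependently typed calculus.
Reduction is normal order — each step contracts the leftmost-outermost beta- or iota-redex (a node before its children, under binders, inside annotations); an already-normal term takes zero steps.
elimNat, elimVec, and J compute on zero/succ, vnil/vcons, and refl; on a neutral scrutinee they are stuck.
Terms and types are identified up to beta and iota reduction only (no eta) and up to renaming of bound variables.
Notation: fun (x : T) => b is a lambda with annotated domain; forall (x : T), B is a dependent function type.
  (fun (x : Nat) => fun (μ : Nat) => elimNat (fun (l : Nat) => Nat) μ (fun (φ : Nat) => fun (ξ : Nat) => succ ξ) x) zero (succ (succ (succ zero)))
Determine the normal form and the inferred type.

resulting normal form:
  succ (succ (succ zero))
type:
  Nat
observation: reduction starts at a beta-redex, and 3 normal-order steps reach the normal form.


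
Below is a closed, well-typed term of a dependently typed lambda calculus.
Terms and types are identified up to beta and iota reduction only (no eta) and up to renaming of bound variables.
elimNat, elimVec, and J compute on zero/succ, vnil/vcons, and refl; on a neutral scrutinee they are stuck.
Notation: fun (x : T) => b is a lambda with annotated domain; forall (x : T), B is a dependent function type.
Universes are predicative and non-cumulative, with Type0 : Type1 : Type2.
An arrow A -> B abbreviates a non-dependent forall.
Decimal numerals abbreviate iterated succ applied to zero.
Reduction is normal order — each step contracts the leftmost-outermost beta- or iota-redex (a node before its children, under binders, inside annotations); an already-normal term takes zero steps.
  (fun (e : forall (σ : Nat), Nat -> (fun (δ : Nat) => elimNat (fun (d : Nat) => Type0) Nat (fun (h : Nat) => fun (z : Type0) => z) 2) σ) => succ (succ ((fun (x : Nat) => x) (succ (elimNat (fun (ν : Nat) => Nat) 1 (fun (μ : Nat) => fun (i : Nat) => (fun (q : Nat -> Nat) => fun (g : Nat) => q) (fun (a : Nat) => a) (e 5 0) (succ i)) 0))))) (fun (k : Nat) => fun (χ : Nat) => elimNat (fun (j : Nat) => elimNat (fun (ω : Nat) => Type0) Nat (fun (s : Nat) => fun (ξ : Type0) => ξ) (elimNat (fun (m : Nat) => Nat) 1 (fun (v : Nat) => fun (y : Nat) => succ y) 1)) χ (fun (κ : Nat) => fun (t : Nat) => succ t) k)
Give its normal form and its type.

normal form:
  4
inferred type:
  Nat


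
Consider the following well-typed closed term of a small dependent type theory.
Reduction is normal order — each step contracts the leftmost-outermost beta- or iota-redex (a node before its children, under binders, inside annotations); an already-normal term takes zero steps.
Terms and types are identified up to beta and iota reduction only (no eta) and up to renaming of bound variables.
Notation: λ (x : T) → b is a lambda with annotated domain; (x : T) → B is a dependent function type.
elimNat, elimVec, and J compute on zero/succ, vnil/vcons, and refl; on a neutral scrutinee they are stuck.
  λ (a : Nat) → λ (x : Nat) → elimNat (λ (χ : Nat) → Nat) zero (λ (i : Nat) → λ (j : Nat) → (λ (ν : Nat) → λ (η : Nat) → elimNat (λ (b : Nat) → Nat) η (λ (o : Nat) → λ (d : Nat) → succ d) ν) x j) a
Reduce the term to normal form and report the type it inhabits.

normal form:
  λ (a : Nat) → λ (x : Nat) → elimNat (λ (χ : Nat) → Nat) zero (λ (i : Nat) → λ (j : Nat) → elimNat (λ (ν : Nat) → Nat) j (λ (η : Nat) → λ (b : Nat) → succ b) x) a
the term's type:
  (a : Nat) → (x : Nat) → Nat


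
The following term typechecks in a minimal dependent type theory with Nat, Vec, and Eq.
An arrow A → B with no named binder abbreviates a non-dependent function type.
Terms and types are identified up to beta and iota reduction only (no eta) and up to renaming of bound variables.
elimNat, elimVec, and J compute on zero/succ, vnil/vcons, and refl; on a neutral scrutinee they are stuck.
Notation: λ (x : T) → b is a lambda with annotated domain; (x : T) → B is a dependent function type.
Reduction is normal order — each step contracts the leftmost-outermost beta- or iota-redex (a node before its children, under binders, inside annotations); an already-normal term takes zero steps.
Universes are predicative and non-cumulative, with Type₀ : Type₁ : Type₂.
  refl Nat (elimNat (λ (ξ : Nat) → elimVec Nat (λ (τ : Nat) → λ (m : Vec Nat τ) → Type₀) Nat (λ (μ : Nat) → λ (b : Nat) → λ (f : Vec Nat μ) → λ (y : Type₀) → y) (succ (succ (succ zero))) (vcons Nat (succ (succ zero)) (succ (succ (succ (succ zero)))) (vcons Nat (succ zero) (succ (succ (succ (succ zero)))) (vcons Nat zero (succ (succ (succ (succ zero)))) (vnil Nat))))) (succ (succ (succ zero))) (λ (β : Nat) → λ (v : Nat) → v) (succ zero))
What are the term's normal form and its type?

resulting normal form:
  refl Nat (succ (succ (succ zero)))
the term's type:
  Eq Nat (succ (succ (succ zero))) (succ (succ (succ zero)))


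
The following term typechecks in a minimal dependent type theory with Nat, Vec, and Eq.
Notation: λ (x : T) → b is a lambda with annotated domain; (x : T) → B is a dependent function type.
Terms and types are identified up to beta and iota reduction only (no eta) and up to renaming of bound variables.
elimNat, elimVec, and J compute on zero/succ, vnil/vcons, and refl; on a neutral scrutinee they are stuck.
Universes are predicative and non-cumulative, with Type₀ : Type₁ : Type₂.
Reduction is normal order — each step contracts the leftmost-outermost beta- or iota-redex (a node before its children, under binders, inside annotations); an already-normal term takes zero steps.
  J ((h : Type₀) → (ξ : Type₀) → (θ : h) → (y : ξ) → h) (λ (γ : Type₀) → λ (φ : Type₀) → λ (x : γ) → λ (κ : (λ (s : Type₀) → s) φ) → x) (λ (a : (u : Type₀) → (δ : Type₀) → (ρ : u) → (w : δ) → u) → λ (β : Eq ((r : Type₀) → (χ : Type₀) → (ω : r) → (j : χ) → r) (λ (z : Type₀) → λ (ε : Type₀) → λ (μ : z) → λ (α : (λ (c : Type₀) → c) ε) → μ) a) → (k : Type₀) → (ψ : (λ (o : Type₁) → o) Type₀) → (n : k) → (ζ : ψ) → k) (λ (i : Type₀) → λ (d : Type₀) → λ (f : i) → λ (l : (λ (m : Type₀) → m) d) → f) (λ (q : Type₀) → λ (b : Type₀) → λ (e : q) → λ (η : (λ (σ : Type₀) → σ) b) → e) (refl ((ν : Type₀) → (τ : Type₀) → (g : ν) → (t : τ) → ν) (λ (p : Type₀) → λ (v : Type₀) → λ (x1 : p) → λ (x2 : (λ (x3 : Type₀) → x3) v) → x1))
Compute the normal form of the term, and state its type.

normal form:
  λ (h : Type₀) → λ (ξ : Type₀) → λ (θ : h) → λ (y : ξ) → θ
type:
  (h : Type₀) → (ξ : Type₀) → (θ : h) → (y : ξ) → h


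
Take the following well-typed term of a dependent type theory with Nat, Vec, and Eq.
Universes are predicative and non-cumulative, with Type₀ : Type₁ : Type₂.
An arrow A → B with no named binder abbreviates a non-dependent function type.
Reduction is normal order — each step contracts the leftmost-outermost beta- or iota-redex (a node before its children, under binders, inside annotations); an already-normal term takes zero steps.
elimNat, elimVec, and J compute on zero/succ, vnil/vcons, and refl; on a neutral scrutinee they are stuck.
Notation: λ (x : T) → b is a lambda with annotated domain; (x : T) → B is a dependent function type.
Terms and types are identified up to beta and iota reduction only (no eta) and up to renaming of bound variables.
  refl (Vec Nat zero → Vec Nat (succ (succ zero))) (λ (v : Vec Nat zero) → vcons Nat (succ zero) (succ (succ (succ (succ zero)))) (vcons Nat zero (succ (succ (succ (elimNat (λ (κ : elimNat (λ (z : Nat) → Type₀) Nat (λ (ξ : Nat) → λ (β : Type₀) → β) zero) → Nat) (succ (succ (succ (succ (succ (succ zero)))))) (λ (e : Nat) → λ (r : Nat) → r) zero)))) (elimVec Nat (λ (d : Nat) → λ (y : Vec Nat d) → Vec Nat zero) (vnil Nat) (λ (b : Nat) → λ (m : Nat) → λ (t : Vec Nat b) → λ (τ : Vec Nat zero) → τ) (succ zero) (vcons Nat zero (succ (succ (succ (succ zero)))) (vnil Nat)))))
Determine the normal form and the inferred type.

normal form:
  refl (Vec Nat zero → Vec Nat (succ (succ zero))) (λ (v : Vec Nat zero) → vcons Nat (succ zero) (succ (succ (succ (succ zero)))) (vcons Nat zero (succ (succ (succ (succ (succ (succ (succ (succ (succ zero))))))))) (vnil Nat)))
type:
  Eq (Vec Nat zero → Vec Nat (succ (succ zero))) (λ (v : Vec Nat zero) → vcons Nat (succ zero) (succ (succ (succ (succ zero)))) (vcons Nat zero (succ (succ (succ (succ (succ (succ (succ (succ (succ zero))))))))) (vnil Nat))) (λ (κ : Vec Nat zero) → vcons Nat (succ zero) (succ (succ (succ (succ zero)))) (vcons Nat zero (succ (succ (succ (succ (succ (succ (succ (succ (succ zero))))))))) (vnil Nat)))
observation: normalization takes exactly 7 steps under the normal-order strategy.


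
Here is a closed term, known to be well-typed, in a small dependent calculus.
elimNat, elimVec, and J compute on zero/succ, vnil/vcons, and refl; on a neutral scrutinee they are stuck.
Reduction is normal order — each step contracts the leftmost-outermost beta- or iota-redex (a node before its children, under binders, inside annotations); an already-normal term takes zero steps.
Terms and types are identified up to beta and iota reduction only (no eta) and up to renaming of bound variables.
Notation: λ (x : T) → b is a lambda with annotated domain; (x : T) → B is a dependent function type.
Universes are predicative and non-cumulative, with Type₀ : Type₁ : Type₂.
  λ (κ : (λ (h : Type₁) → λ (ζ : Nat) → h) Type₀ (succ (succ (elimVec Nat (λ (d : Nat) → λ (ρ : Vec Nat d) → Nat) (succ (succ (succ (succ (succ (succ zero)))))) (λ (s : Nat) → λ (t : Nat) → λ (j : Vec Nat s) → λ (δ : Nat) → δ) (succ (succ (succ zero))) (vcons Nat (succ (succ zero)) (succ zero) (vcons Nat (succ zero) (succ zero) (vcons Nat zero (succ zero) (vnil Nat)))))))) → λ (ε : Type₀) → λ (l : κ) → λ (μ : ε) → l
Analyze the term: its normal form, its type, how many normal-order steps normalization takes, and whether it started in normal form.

reduced normal form:
  λ (κ : Type₀) → λ (h : Type₀) → λ (ζ : κ) → λ (d : h) → ζ
the term's type:
  (κ : Type₀) → (h : Type₀) → (ζ : κ) → (d : h) → κ
steps to reach normal form (normal order): 2
started in normal form: no
first contracted redex: a beta-redex
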